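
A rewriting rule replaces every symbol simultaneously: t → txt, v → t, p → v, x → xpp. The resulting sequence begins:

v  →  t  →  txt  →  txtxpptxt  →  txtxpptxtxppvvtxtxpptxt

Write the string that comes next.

Rewriting the 23 symbols of txtxpptxtxppvvtxtxpptxt one by one yields txt xpp txt xpp v v txt xpp txt xpp v v t t txt xpp txt xpp v v txt xpp txt; concatenated:

txtxpptxtxppvvtxtxpptxtxppvvtttxtxpptxtxppvvtxtxpptxt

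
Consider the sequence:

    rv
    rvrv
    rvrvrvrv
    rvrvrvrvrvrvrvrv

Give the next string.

rvrvrvrvrvrvrvrvrvrvrvrvrvrvrvrv

Every step duplicates the string.
One more doubling of rvrvrvrvrvrvrvrv gives the answer.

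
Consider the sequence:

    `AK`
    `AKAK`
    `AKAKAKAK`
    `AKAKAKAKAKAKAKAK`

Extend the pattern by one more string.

s(k+1) = s(k)·s(k) — each term doubles the last.
One more doubling of AKAKAKAKAKAKAKAK gives the answer.

AKAKAKAKAKAKAKAKAKAKAKAKAKAKAKAK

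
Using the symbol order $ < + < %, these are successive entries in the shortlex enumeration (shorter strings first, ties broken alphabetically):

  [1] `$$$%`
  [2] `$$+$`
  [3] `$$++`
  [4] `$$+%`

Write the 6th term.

Stepping forward 2 times from $$+%: $$+% → $$%$, then the target.

$$%+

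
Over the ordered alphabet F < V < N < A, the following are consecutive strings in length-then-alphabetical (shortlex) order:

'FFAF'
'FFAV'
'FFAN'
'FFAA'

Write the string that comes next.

FVFF

Treat FFAA as a base-4 numeral over the given alphabet and add one, carrying through any trailing A's.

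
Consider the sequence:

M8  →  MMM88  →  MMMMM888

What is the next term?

MMMMMMM8888

Term n consists of 2n-1 M's, followed by n 8's (n = 1, 2, …).
Setting n = 4 gives 7, 4 characters in each block.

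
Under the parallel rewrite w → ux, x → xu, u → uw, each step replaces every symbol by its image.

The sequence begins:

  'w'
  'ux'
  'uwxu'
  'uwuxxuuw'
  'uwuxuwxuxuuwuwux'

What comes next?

φ(uwuxuwxuxuuwuwux) expands symbol-by-symbol to uw ux uw xu uw ux xu uw xu uw uw ux uw ux uw xu; joining the 16 pieces gives the next term.

uwuxuwxuuwuxxuuwxuuwuwuxuwuxuwxu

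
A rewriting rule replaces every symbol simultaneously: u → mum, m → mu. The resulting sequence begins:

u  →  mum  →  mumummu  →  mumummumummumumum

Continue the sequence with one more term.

φ(mumummumummumumum) expands symbol-by-symbol to mu mum mu mum mu mu mum mu mum mu mu mum mu mum mu mum mu; joining the 17 pieces gives the next term.

mumummumummumumummumummumumummumummumummu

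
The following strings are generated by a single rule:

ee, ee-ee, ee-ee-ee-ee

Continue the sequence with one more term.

Each string is two copies of the previous one joined by '-'.
One more doubling of ee-ee-ee-ee gives the answer.

ee-ee-ee-ee-ee-ee-ee-ee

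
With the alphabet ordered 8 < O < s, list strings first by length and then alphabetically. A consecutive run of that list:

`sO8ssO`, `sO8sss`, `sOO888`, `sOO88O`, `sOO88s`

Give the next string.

The successor of sOO88s increments the rightmost position that isn't already s and resets every position after it to 8.

sOO8O8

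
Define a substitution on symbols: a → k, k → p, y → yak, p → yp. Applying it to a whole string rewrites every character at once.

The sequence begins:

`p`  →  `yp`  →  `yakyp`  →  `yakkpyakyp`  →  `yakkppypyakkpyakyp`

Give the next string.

yakkppypypyakypyakkppypyakkpyakyp

Replace each of the 18 characters of yakkppypyakkpyakyp in place — yak k p p yp yp yak yp yak k p p yp yak k p yak yp — and concatenate.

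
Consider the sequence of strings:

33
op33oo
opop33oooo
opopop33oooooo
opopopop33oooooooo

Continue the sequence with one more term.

Each term wraps the previous one in op on the left and oo on the right.
One more step from opopopop33oooooooo gives the answer.

opopopopop33oooooooooo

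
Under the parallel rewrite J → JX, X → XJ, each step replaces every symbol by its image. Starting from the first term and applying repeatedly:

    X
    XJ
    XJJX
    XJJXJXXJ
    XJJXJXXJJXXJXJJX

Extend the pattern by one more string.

Replace each of the 16 characters of XJJXJXXJJXXJXJJX in place — XJ JX JX XJ JX XJ XJ JX JX XJ XJ JX XJ JX JX XJ — and concatenate.

XJJXJXXJJXXJXJJXJXXJXJJXXJJXJXXJ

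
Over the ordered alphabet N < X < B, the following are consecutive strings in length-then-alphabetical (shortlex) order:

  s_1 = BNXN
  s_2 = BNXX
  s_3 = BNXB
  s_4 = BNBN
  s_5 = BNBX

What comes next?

The successor of BNBX increments the rightmost position that isn't already B and resets every position after it to N.

BNBB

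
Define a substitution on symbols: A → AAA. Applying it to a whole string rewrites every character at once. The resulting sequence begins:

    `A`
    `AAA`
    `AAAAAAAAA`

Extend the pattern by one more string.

AAAAAAAAAAAAAAAAAAAAAAAAAAA

Expanding AAAAAAAAA: A→AAA, A→AAA, A→AAA, A→AAA, A→AAA, A→AAA, A→AAA, A→AAA, A→AAA. Concatenated: AAA AAA AAA AAA AAA AAA AAA AAA AAA.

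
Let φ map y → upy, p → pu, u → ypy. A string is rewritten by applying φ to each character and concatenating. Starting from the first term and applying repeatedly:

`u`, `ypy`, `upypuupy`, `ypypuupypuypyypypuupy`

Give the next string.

φ(ypypuupypuypyypypuupy) expands symbol-by-symbol to upy pu upy pu ypy ypy pu upy pu ypy upy pu upy upy pu upy pu ypy ypy pu upy; joining the 21 pieces gives the next term.

upypuupypuypyypypuupypuypyupypuupyupypuupypuypyypypuupy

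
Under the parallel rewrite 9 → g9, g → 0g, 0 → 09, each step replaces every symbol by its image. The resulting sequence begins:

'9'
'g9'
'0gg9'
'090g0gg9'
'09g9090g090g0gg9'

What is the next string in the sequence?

Applying the rule to each of the 16 symbols of 09g9090g090g0gg9 gives the pieces 09 g9 0g g9 09 g9 09 0g 09 g9 09 0g 09 0g 0g g9, which concatenate to the answer.

09g90gg909g9090g09g9090g090g0gg9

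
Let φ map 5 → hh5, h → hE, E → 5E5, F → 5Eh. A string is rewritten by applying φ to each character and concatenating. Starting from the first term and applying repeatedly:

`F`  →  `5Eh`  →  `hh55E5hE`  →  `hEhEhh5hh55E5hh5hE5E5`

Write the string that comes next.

hE5E5hE5E5hEhEhh5hEhEhh5hh55E5hh5hEhEhh5hE5E5hh55E5hh5

Applying the rule to each of the 21 symbols of hEhEhh5hh55E5hh5hE5E5 gives the pieces hE 5E5 hE 5E5 hE hE hh5 hE hE hh5 hh5 5E5 hh5 hE hE hh5 hE 5E5 hh5 5E5 hh5, which concatenate to the answer.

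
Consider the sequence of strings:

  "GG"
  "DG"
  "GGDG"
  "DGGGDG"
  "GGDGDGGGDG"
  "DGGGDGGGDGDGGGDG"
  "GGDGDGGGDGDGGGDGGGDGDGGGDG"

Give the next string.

From term 3 onward, concatenate the second-to-last term with the last: GG·DG = GGDG, DG·GGDG = DGGGDG, …
Continuing: DGGGDGGGDGDGGGDG · GGDGDGGGDGDGGGDGGGDGDGGGDG gives term 8.

DGGGDGGGDGDGGGDGGGDGDGGGDGDGGGDGGGDGDGGGDG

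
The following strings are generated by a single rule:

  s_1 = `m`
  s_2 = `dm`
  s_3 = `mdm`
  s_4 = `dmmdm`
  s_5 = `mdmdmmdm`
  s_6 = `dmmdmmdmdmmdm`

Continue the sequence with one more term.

mdmdmmdmdmmdmmdmdmmdm

This is a Fibonacci-style word recurrence s(k) = s(k−2)·s(k−1): e.g. m·dm = mdm.
The next term joins mdmdmmdm and dmmdmmdmdmmdm.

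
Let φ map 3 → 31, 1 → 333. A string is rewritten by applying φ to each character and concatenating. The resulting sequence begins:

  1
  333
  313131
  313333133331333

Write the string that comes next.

φ(313333133331333) expands symbol-by-symbol to 31 333 31 31 31 31 333 31 31 31 31 333 31 31 31; joining the 15 pieces gives the next term.

313333131313133331313131333313131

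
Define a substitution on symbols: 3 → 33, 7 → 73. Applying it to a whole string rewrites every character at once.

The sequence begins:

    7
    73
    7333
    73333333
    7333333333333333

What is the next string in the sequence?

73333333333333333333333333333333

φ(7333333333333333) expands symbol-by-symbol to 73 33 33 33 33 33 33 33 33 33 33 33 33 33 33 33; joining the 16 pieces gives the next term.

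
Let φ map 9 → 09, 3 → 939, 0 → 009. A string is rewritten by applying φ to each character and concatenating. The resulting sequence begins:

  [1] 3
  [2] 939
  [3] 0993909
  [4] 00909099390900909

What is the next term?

Replace each of the 17 characters of 00909099390900909 in place — 009 009 09 009 09 009 09 09 939 09 009 09 009 009 09 009 09 — and concatenate.

0090090900909009090993909009090090090900909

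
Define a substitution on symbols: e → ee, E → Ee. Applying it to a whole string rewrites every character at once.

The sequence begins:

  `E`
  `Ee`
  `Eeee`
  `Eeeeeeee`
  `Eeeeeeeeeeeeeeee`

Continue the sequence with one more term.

Replace each of the 16 characters of Eeeeeeeeeeeeeeee in place — Ee ee ee ee ee ee ee ee ee ee ee ee ee ee ee ee — and concatenate.

Eeeeeeeeeeeeeeeeeeeeeeeeeeeeeeee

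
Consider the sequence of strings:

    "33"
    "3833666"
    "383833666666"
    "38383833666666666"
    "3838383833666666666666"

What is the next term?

Every step adds 38 to the front and 666 to the end of the previous string.
Applying this once more to 3838383833666666666666:

383838383833666666666666666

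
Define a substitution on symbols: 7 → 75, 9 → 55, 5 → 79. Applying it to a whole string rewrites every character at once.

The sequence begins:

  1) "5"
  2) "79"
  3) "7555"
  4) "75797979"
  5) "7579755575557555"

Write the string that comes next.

75797555757979797579797975797979

Applying the rule to each of the 16 symbols of 7579755575557555 gives the pieces 75 79 75 55 75 79 79 79 75 79 79 79 75 79 79 79, which concatenate to the answer.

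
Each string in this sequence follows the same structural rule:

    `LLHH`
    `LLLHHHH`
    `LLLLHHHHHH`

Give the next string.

LLLLLHHHHHHHH

Each string has the form L^{n+1} H^{2n} (n = 1, 2, …).
At n = 4 the blocks have lengths 5, 8.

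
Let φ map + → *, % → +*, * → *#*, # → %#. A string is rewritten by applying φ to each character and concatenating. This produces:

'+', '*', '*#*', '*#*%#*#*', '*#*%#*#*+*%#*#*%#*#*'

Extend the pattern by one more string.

*#*%#*#*+*%#*#*%#*#***#*+*%#*#*%#*#*+*%#*#*%#*#*

Applying the rule to each of the 20 symbols of *#*%#*#*+*%#*#*%#*#* gives the pieces *#* %# *#* +* %# *#* %# *#* * *#* +* %# *#* %# *#* +* %# *#* %# *#*, which concatenate to the answer.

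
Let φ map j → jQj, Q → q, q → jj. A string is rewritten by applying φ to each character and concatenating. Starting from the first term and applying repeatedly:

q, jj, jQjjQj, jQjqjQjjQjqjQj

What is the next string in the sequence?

jQjqjQjjjjQjqjQjjQjqjQjjjjQjqjQj

φ(jQjqjQjjQjqjQj) expands symbol-by-symbol to jQj q jQj jj jQj q jQj jQj q jQj jj jQj q jQj; joining the 14 pieces gives the next term.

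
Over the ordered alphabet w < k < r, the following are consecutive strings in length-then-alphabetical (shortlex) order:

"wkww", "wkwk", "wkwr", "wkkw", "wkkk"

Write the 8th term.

Stepping forward 3 times from wkkk: wkkk → wkkr → wkrw, then the target.

wkrk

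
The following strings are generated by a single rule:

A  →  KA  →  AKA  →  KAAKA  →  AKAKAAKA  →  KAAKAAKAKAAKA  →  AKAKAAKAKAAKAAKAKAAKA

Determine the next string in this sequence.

Each term (from the third on) is the two preceding terms concatenated in order: term 3 = A·KA = AKA.
The next term joins KAAKAAKAKAAKA and AKAKAAKAKAAKAAKAKAAKA.

KAAKAAKAKAAKAAKAKAAKAKAAKAAKAKAAKA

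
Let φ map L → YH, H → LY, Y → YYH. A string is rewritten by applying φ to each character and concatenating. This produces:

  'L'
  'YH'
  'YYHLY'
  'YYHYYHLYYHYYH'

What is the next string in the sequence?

φ(YYHYYHLYYHYYH) expands symbol-by-symbol to YYH YYH LY YYH YYH LY YH YYH YYH LY YYH YYH LY; joining the 13 pieces gives the next term.

YYHYYHLYYYHYYHLYYHYYHYYHLYYYHYYHLY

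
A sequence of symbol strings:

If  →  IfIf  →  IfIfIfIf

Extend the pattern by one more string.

Every step duplicates the string.
Doubling IfIfIfIf:

IfIfIfIfIfIfIfIf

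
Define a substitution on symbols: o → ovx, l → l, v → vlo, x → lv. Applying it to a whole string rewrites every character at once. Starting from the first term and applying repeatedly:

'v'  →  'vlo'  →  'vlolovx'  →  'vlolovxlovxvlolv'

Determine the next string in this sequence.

Rewriting the 16 symbols of vlolovxlovxvlolv one by one yields vlo l ovx l ovx vlo lv l ovx vlo lv vlo l ovx l vlo; concatenated:

vlolovxlovxvlolvlovxvlolvvlolovxlvlo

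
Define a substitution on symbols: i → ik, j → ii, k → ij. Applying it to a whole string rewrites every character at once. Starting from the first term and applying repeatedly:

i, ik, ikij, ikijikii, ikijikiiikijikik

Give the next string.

Rewriting the 16 symbols of ikijikiiikijikik one by one yields ik ij ik ii ik ij ik ik ik ij ik ii ik ij ik ij; concatenated:

ikijikiiikijikikikijikiiikijikij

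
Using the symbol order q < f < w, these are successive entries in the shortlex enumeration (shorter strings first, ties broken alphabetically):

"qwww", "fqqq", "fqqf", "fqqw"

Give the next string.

fqfq

Treat fqqw as a base-3 numeral over the given alphabet and add one, carrying through any trailing w's.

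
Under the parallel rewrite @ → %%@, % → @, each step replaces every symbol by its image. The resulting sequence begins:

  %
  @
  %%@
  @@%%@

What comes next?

%%@%%@@@%%@

Apply φ to @@%%@ symbol by symbol: @→%%@, @→%%@, %→@, %→@, @→%%@; joined: %%@ %%@ @ @ %%@.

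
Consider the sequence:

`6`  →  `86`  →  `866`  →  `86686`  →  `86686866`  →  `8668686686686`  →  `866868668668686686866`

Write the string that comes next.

From term 3 onward, concatenate the last term with the second-to-last: 86·6 = 866, 866·86 = 86686, …
The next term joins 866868668668686686866 and 8668686686686.

8668686686686866868668668686686686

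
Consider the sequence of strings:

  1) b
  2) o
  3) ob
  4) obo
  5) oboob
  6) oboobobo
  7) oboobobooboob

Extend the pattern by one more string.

obooboboobooboboobobo

From term 3 onward, concatenate the last term with the second-to-last: o·b = ob, ob·o = obo, …
So term 8 is oboobobooboob·oboobobo.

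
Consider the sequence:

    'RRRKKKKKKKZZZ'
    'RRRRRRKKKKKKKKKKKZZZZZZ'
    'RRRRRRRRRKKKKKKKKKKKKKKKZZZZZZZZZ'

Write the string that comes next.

Reading off run lengths: R runs 3, 6, 9; K runs 7, 11, 15; Z runs 3, 6, 9 — each is linear in n (n = 1, 2, …).
Setting n = 4 gives 12, 19, 12 characters in each block.

RRRRRRRRRRRRKKKKKKKKKKKKKKKKKKKZZZZZZZZZZZZ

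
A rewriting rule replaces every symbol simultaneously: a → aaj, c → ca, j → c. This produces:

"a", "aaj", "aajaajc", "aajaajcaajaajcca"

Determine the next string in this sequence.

Replace each of the 16 characters of aajaajcaajaajcca in place — aaj aaj c aaj aaj c ca aaj aaj c aaj aaj c ca ca aaj — and concatenate.

aajaajcaajaajccaaajaajcaajaajccacaaaj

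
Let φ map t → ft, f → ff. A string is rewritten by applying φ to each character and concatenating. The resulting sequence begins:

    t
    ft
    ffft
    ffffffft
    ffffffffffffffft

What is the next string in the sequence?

ffffffffffffffffffffffffffffffft

Applying the rule to each of the 16 symbols of ffffffffffffffft gives the pieces ff ff ff ff ff ff ff ff ff ff ff ff ff ff ff ft, which concatenate to the answer.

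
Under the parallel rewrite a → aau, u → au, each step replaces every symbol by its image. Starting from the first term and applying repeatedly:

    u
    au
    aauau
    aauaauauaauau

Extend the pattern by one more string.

Rewriting the 13 symbols of aauaauauaauau one by one yields aau aau au aau aau au aau au aau aau au aau au; concatenated:

aauaauauaauaauauaauauaauaauauaauau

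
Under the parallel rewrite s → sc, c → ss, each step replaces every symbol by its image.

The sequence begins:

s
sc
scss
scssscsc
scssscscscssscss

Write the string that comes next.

scssscscscssscssscssscscscssscsc

Applying the rule to each of the 16 symbols of scssscscscssscss gives the pieces sc ss sc sc sc ss sc ss sc ss sc sc sc ss sc sc, which concatenate to the answer.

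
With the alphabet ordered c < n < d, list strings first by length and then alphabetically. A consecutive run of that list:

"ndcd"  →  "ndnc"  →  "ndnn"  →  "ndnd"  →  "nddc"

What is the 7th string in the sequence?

Stepping forward 2 times from nddc: nddc → nddn, then the target.

nddd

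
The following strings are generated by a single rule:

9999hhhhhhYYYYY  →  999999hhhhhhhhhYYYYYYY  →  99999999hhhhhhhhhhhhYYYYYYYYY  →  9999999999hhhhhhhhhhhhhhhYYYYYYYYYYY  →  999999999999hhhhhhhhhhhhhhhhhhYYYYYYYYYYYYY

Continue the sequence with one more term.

99999999999999hhhhhhhhhhhhhhhhhhhhhYYYYYYYYYYYYYYY

Each string has the form 9^{2n} h^{3n} Y^{2n+1}, where the shown terms are n = 2, 3, 4, 5, 6.
Setting n = 7 gives 14, 21, 15 characters in each block.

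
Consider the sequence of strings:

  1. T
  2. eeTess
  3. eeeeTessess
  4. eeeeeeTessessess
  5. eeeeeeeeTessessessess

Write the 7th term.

s(k+1) = ee·s(k)·ess, so each term gains ee as a prefix and ess as a suffix.
From eeeeeeeeTessessessess, 2 further steps: eeeeeeeeTessessessess → eeeeeeeeeeTessessessessess → (answer).

eeeeeeeeeeeeTessessessessessess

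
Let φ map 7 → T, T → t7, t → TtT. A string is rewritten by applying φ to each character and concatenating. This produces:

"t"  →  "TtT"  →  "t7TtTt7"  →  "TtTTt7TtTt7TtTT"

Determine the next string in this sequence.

φ(TtTTt7TtTt7TtTT) expands symbol-by-symbol to t7 TtT t7 t7 TtT T t7 TtT t7 TtT T t7 TtT t7 t7; joining the 15 pieces gives the next term.

t7TtTt7t7TtTTt7TtTt7TtTTt7TtTt7t7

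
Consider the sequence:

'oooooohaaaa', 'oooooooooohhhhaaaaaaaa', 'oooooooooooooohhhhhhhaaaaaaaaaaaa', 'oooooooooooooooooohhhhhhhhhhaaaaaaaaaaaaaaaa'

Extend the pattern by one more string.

Each string has the form o^{4n+2} h^{3n-2} a^{4n} (n = 1, 2, …).
Setting n = 5 gives 22, 13, 20 characters in each block.

oooooooooooooooooooooohhhhhhhhhhhhhaaaaaaaaaaaaaaaaaaaa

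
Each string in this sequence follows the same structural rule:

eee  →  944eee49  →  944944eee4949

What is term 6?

s(k+1) = 944·s(k)·49, so each term gains 944 as a prefix and 49 as a suffix.
From 944944eee4949, 3 further steps: 944944eee4949 → 944944944eee494949 → 944944944944eee49494949 → (answer).

944944944944944eee4949494949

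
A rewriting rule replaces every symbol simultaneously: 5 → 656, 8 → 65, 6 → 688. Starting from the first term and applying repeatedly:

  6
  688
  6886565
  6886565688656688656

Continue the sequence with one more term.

688656568865668865668865656886566886886565688656688

Applying the rule to each of the 19 symbols of 6886565688656688656 gives the pieces 688 65 65 688 656 688 656 688 65 65 688 656 688 688 65 65 688 656 688, which concatenate to the answer.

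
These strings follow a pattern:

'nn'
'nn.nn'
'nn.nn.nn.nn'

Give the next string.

Each string is two copies of the previous one joined by '.'.
One more doubling of nn.nn.nn.nn gives the answer.

nn.nn.nn.nn.nn.nn.nn.nn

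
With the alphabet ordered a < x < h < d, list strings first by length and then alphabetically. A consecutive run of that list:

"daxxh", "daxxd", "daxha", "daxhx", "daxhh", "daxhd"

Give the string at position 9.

Stepping forward 3 times from daxhd: daxhd → daxda → daxdx, then the target.

daxdh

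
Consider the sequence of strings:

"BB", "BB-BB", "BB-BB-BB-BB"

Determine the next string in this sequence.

s(k+1) = s(k)·-·s(k) — each term doubles the last with '-' between the halves.
Doubling BB-BB-BB-BB with '-' between the halves:

BB-BB-BB-BB-BB-BB-BB-BB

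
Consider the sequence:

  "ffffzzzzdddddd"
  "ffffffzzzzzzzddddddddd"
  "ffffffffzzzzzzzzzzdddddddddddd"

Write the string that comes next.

Term n consists of 2n f's, followed by 3n-2 z's, followed by 3n d's, where the shown terms are n = 2, 3, 4.
Setting n = 5 gives 10, 13, 15 characters in each block.

ffffffffffzzzzzzzzzzzzzddddddddddddddd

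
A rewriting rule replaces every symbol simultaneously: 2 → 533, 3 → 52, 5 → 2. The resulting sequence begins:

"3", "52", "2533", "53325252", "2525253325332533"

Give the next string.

53325332533252525332525253325252

φ(2525253325332533) expands symbol-by-symbol to 533 2 533 2 533 2 52 52 533 2 52 52 533 2 52 52; joining the 16 pieces gives the next term.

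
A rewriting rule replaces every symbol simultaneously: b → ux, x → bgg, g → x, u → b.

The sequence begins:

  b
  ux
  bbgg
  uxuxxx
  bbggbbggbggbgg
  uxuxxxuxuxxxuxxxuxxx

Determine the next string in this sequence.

Rewriting the 20 symbols of uxuxxxuxuxxxuxxxuxxx one by one yields b bgg b bgg bgg bgg b bgg b bgg bgg bgg b bgg bgg bgg b bgg bgg bgg; concatenated:

bbggbbggbggbggbbggbbggbggbggbbggbggbggbbggbggbgg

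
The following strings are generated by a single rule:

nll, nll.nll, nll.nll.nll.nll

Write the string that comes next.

s(k+1) = s(k)·.·s(k) — each term doubles the last with '.' between the halves.
Doubling nll.nll.nll.nll with '.' between the halves:

nll.nll.nll.nll.nll.nll.nll.nll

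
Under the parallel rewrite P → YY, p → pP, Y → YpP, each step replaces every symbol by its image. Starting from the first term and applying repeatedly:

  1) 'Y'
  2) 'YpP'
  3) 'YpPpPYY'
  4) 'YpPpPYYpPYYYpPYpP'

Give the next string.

Rewriting the 17 symbols of YpPpPYYpPYYYpPYpP one by one yields YpP pP YY pP YY YpP YpP pP YY YpP YpP YpP pP YY YpP pP YY; concatenated:

YpPpPYYpPYYYpPYpPpPYYYpPYpPYpPpPYYYpPpPYY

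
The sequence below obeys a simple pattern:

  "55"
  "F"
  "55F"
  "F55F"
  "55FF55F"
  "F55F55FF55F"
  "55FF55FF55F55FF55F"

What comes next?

F55F55FF55F55FF55FF55F55FF55F

Each term (from the third on) is the two preceding terms concatenated in order: term 3 = 55·F = 55F.
Continuing: F55F55FF55F · 55FF55FF55F55FF55F gives term 8.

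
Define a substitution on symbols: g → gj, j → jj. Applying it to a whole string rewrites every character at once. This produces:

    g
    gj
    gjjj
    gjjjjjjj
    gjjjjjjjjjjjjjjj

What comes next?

Rewriting the 16 symbols of gjjjjjjjjjjjjjjj one by one yields gj jj jj jj jj jj jj jj jj jj jj jj jj jj jj jj; concatenated:

gjjjjjjjjjjjjjjjjjjjjjjjjjjjjjjj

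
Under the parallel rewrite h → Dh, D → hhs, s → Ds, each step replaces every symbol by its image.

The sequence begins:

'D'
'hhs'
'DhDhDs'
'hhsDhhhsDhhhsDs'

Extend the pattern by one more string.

Replace each of the 15 characters of hhsDhhhsDhhhsDs in place — Dh Dh Ds hhs Dh Dh Dh Ds hhs Dh Dh Dh Ds hhs Ds — and concatenate.

DhDhDshhsDhDhDhDshhsDhDhDhDshhsDs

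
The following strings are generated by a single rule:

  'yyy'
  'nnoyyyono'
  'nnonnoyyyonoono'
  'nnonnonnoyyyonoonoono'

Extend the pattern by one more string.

Every step adds nno to the front and ono to the end of the previous string.
One more step from nnonnonnoyyyonoonoono gives the answer.

nnonnonnonnoyyyonoonoonoono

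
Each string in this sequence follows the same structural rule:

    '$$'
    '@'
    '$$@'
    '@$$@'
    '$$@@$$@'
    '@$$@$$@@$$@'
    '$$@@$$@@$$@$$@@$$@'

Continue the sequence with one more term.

From term 3 onward, concatenate the second-to-last term with the last: $$·@ = $$@, @·$$@ = @$$@, …
Continuing: @$$@$$@@$$@ · $$@@$$@@$$@$$@@$$@ gives term 8.

@$$@$$@@$$@$$@@$$@@$$@$$@@$$@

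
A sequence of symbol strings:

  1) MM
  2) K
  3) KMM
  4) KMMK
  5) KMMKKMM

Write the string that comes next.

KMMKKMMKMMK

This is a Fibonacci-style word recurrence s(k) = s(k−1)·s(k−2): e.g. K·MM = KMM.
Continuing: KMMKKMM · KMMK gives term 6.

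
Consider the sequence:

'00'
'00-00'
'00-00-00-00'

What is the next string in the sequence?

Every step duplicates the string with '-' between the halves.
Doubling 00-00-00-00 with '-' between the halves:

00-00-00-00-00-00-00-00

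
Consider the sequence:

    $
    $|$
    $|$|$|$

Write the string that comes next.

s(k+1) = s(k)·|·s(k) — each term doubles the last with '|' between the halves.
Doubling $|$|$|$ with '|' between the halves:

$|$|$|$|$|$|$|$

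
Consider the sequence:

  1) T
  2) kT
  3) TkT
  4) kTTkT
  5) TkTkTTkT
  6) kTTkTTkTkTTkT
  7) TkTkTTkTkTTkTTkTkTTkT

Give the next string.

Each term (from the third on) is the two preceding terms concatenated in order: term 3 = T·kT = TkT.
Continuing: kTTkTTkTkTTkT · TkTkTTkTkTTkTTkTkTTkT gives term 8.

kTTkTTkTkTTkTTkTkTTkTkTTkTTkTkTTkT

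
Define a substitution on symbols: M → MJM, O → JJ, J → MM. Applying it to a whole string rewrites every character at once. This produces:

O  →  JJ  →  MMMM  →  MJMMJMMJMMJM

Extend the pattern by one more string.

MJMMMMJMMJMMMMJMMJMMMMJMMJMMMMJM

Apply φ to MJMMJMMJMMJM symbol by symbol: M→MJM, J→MM, M→MJM, M→MJM, J→MM, M→MJM, M→MJM, J→MM, M→MJM, M→MJM, J→MM, M→MJM; joined: MJM MM MJM MJM MM MJM MJM MM MJM MJM MM MJM.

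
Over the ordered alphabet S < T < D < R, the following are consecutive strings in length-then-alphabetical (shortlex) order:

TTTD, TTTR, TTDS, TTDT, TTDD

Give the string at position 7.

Stepping forward 2 times from TTDD: TTDD → TTDR, then the target.

TTRS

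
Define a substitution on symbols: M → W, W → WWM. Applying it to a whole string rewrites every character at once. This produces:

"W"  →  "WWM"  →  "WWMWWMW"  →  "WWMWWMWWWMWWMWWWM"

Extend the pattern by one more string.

Applying the rule to each of the 17 symbols of WWMWWMWWWMWWMWWWM gives the pieces WWM WWM W WWM WWM W WWM WWM WWM W WWM WWM W WWM WWM WWM W, which concatenate to the answer.

WWMWWMWWWMWWMWWWMWWMWWMWWWMWWMWWWMWWMWWMW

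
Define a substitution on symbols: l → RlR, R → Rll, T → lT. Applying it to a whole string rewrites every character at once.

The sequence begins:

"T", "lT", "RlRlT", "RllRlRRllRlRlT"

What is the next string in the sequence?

Rewriting the 14 symbols of RllRlRRllRlRlT one by one yields Rll RlR RlR Rll RlR Rll Rll RlR RlR Rll RlR Rll RlR lT; concatenated:

RllRlRRlRRllRlRRllRllRlRRlRRllRlRRllRlRlT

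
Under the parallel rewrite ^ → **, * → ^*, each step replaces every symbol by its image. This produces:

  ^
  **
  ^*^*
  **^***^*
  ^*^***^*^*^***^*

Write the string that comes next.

Rewriting the 16 symbols of ^*^***^*^*^***^* one by one yields ** ^* ** ^* ^* ^* ** ^* ** ^* ** ^* ^* ^* ** ^*; concatenated:

**^***^*^*^***^***^***^*^*^***^*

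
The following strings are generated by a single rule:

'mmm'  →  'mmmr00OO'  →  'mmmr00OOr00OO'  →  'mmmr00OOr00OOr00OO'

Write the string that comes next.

Each term is the previous one with r00OO appended.
One more step from mmmr00OOr00OOr00OO gives the answer.

mmmr00OOr00OOr00OOr00OO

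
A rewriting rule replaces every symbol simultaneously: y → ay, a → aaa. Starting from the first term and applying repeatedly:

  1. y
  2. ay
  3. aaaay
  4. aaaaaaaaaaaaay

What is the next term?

Applying the rule to each of the 14 symbols of aaaaaaaaaaaaay gives the pieces aaa aaa aaa aaa aaa aaa aaa aaa aaa aaa aaa aaa aaa ay, which concatenate to the answer.

aaaaaaaaaaaaaaaaaaaaaaaaaaaaaaaaaaaaaaaay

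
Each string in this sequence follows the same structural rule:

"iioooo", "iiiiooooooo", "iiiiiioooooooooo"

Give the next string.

Term n consists of 2n i's, followed by 3n+1 o's (n = 1, 2, …).
Setting n = 4 gives 8, 13 characters in each block.

iiiiiiiiooooooooooooo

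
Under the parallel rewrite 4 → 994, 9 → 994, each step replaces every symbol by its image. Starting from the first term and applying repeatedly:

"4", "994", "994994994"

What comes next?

994994994994994994994994994

Apply φ to 994994994 symbol by symbol: 9→994, 9→994, 4→994, 9→994, 9→994, 4→994, 9→994, 9→994, 4→994; joined: 994 994 994 994 994 994 994 994 994.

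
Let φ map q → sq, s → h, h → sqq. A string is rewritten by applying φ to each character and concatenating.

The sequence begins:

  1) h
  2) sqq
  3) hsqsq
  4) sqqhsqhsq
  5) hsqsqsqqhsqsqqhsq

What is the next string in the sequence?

Replace each of the 17 characters of hsqsqsqqhsqsqqhsq in place — sqq h sq h sq h sq sq sqq h sq h sq sq sqq h sq — and concatenate.

sqqhsqhsqhsqsqsqqhsqhsqsqsqqhsq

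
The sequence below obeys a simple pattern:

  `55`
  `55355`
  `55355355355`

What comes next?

55355355355355355355355

Each string is two copies of the previous one joined by '3'.
One more doubling of 55355355355 gives the answer.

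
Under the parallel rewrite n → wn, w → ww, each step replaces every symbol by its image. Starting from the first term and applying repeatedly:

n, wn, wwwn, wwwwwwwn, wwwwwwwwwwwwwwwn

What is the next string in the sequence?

wwwwwwwwwwwwwwwwwwwwwwwwwwwwwwwn

Replace each of the 16 characters of wwwwwwwwwwwwwwwn in place — ww ww ww ww ww ww ww ww ww ww ww ww ww ww ww wn — and concatenate.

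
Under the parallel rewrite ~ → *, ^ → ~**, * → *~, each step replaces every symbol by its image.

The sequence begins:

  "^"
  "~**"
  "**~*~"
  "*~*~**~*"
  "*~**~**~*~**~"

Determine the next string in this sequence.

Rewriting the 13 symbols of *~**~**~*~**~ one by one yields *~ * *~ *~ * *~ *~ * *~ * *~ *~ *; concatenated:

*~**~*~**~*~**~**~*~*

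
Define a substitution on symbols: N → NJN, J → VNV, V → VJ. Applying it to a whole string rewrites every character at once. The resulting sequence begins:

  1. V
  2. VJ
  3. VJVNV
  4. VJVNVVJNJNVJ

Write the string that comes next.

VJVNVVJNJNVJVJVNVNJNVNVNJNVJVNV

Apply φ to VJVNVVJNJNVJ symbol by symbol: V→VJ, J→VNV, V→VJ, N→NJN, V→VJ, V→VJ, J→VNV, N→NJN, J→VNV, N→NJN, V→VJ, J→VNV; joined: VJ VNV VJ NJN VJ VJ VNV NJN VNV NJN VJ VNV.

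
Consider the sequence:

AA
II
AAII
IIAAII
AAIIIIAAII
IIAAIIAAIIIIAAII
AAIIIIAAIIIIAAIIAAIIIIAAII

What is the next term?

Each term (from the third on) is the two preceding terms concatenated in order: term 3 = AA·II = AAII.
The next term joins IIAAIIAAIIIIAAII and AAIIIIAAIIIIAAIIAAIIIIAAII.

IIAAIIAAIIIIAAIIAAIIIIAAIIIIAAIIAAIIIIAAII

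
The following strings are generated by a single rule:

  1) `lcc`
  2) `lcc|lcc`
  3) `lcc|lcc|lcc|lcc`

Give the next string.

Every step duplicates the string with '|' between the halves.
One more doubling of lcc|lcc|lcc|lcc gives the answer.

lcc|lcc|lcc|lcc|lcc|lcc|lcc|lcc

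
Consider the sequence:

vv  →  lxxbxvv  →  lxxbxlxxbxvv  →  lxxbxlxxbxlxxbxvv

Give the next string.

The strings grow by a fixed prefix lxxbx each time.
Applying this once more to lxxbxlxxbxlxxbxvv:

lxxbxlxxbxlxxbxlxxbxvv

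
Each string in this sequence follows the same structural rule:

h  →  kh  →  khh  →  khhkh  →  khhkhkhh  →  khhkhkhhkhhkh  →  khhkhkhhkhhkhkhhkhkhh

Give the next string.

This is a Fibonacci-style word recurrence s(k) = s(k−1)·s(k−2): e.g. kh·h = khh.
So term 8 is khhkhkhhkhhkhkhhkhkhh·khhkhkhhkhhkh.

khhkhkhhkhhkhkhhkhkhhkhhkhkhhkhhkh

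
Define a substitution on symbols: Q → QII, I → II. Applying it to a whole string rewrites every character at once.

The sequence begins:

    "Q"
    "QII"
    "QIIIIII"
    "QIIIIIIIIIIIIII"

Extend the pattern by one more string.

Replace each of the 15 characters of QIIIIIIIIIIIIII in place — QII II II II II II II II II II II II II II II — and concatenate.

QIIIIIIIIIIIIIIIIIIIIIIIIIIIIII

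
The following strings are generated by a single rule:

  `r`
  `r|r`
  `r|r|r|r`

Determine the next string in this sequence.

r|r|r|r|r|r|r|r

Each string is two copies of the previous one joined by '|'.
So the next term is two copies of r|r|r|r with '|' between the halves.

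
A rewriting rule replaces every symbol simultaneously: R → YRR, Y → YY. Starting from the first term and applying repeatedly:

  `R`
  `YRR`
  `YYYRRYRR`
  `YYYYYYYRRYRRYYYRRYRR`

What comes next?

Applying the rule to each of the 20 symbols of YYYYYYYRRYRRYYYRRYRR gives the pieces YY YY YY YY YY YY YY YRR YRR YY YRR YRR YY YY YY YRR YRR YY YRR YRR, which concatenate to the answer.

YYYYYYYYYYYYYYYRRYRRYYYRRYRRYYYYYYYRRYRRYYYRRYRR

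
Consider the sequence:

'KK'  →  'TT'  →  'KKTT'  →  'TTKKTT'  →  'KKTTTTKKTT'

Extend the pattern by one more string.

TTKKTTKKTTTTKKTT

This is a Fibonacci-style word recurrence s(k) = s(k−2)·s(k−1): e.g. KK·TT = KKTT.
Continuing: TTKKTT · KKTTTTKKTT gives term 6.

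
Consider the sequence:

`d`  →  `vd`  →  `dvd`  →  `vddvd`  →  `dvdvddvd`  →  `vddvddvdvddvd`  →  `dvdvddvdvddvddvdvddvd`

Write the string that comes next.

vddvddvdvddvddvdvddvdvddvddvdvddvd

Each term (from the third on) is the two preceding terms concatenated in order: term 3 = d·vd = dvd.
So term 8 is vddvddvdvddvd·dvdvddvdvddvddvdvddvd.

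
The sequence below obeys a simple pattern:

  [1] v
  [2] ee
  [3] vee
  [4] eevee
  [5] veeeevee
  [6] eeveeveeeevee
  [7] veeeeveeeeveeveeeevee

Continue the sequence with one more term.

eeveeveeeeveeveeeeveeeeveeveeeevee

From term 3 onward, concatenate the second-to-last term with the last: v·ee = vee, ee·vee = eevee, …
The next term joins eeveeveeeevee and veeeeveeeeveeveeeevee.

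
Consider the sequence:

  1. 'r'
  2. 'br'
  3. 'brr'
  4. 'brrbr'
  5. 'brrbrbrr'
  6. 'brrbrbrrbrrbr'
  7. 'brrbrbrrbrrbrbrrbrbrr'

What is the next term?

Each term (from the third on) is the previous term followed by the one before it: term 3 = br·r = brr.
So term 8 is brrbrbrrbrrbrbrrbrbrr·brrbrbrrbrrbr.

brrbrbrrbrrbrbrrbrbrrbrrbrbrrbrrbr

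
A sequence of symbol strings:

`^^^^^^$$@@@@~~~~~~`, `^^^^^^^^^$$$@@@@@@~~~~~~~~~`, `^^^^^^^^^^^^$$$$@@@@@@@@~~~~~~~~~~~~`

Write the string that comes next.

The n-th term is 3n ^'s then n $'s then 2n @'s then 3n ~'s, where the shown terms are n = 2, 3, 4.
At n = 5 the blocks have lengths 15, 5, 10, 15.

^^^^^^^^^^^^^^^$$$$$@@@@@@@@@@~~~~~~~~~~~~~~~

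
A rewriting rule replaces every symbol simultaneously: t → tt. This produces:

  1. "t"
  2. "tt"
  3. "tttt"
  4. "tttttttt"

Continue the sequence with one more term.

tttttttttttttttt

Apply φ to tttttttt symbol by symbol: t→tt, t→tt, t→tt, t→tt, t→tt, t→tt, t→tt, t→tt; joined: tt tt tt tt tt tt tt tt.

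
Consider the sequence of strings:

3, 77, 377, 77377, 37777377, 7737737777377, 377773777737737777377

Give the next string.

From term 3 onward, concatenate the second-to-last term with the last: 3·77 = 377, 77·377 = 77377, …
The next term joins 7737737777377 and 377773777737737777377.

7737737777377377773777737737777377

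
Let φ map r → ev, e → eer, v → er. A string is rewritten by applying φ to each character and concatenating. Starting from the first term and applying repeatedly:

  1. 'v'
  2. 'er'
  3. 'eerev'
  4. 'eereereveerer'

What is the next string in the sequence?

φ(eereereveerer) expands symbol-by-symbol to eer eer ev eer eer ev eer er eer eer ev eer ev; joining the 13 pieces gives the next term.

eereereveereereveerereereereveerev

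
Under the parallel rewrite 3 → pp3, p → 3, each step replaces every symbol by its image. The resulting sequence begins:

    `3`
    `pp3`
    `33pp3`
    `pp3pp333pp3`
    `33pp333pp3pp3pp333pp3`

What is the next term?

Applying the rule to each of the 21 symbols of 33pp333pp3pp3pp333pp3 gives the pieces pp3 pp3 3 3 pp3 pp3 pp3 3 3 pp3 3 3 pp3 3 3 pp3 pp3 pp3 3 3 pp3, which concatenate to the answer.

pp3pp333pp3pp3pp333pp333pp333pp3pp3pp333pp3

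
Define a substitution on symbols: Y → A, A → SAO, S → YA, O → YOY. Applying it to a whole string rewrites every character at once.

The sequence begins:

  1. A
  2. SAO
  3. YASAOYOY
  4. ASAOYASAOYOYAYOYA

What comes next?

φ(ASAOYASAOYOYAYOYA) expands symbol-by-symbol to SAO YA SAO YOY A SAO YA SAO YOY A YOY A SAO A YOY A SAO; joining the 17 pieces gives the next term.

SAOYASAOYOYASAOYASAOYOYAYOYASAOAYOYASAO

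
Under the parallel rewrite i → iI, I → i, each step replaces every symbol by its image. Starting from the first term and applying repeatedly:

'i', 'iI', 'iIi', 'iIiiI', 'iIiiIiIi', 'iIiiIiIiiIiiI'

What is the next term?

iIiiIiIiiIiiIiIiiIiIi

Replace each of the 13 characters of iIiiIiIiiIiiI in place — iI i iI iI i iI i iI iI i iI iI i — and concatenate.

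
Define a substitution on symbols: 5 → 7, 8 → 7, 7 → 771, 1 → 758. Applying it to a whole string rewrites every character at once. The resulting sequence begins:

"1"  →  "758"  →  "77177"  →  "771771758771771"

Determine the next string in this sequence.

φ(771771758771771) expands symbol-by-symbol to 771 771 758 771 771 758 771 7 7 771 771 758 771 771 758; joining the 15 pieces gives the next term.

77177175877177175877177771771758771771758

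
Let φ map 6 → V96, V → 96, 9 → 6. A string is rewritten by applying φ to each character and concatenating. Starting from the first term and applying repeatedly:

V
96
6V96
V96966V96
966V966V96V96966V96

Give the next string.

φ(966V966V96V96966V96) expands symbol-by-symbol to 6 V96 V96 96 6 V96 V96 96 6 V96 96 6 V96 6 V96 V96 96 6 V96; joining the 19 pieces gives the next term.

6V96V96966V96V96966V96966V966V96V96966V96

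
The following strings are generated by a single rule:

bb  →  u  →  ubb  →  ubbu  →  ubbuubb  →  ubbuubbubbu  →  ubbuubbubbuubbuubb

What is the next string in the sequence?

ubbuubbubbuubbuubbubbuubbubbu

Each term (from the third on) is the previous term followed by the one before it: term 3 = u·bb = ubb.
The next term joins ubbuubbubbuubbuubb and ubbuubbubbu.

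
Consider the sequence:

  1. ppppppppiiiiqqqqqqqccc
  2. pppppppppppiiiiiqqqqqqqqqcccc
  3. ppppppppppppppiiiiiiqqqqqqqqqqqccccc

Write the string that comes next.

The n-th term is 3n-1 p's then n+1 i's then 2n+1 q's then n c's, where the shown terms are n = 3, 4, 5.
At n = 6 the blocks have lengths 17, 7, 13, 6.

pppppppppppppppppiiiiiiiqqqqqqqqqqqqqcccccc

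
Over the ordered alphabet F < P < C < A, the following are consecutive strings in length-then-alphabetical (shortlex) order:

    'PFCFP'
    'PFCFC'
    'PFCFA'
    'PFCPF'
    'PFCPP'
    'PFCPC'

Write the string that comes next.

PFCPA

The successor of PFCPC increments the rightmost position that isn't already A and resets every position after it to F.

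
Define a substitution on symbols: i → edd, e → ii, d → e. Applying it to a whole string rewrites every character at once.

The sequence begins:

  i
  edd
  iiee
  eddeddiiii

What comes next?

Rewriting each symbol of eddeddiiii: e→ii, d→e, d→e, e→ii, d→e, d→e, i→edd, i→edd, i→edd, i→edd, which concatenates to ii e e ii e e edd edd edd edd.

iieeiieeeddeddeddedd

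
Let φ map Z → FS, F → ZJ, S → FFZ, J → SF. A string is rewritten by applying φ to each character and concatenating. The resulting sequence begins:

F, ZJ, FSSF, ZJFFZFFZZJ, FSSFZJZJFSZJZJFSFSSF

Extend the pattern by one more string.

ZJFFZFFZZJFSSFFSSFZJFFZFSSFFSSFZJFFZZJFFZFFZZJ

φ(FSSFZJZJFSZJZJFSFSSF) expands symbol-by-symbol to ZJ FFZ FFZ ZJ FS SF FS SF ZJ FFZ FS SF FS SF ZJ FFZ ZJ FFZ FFZ ZJ; joining the 20 pieces gives the next term.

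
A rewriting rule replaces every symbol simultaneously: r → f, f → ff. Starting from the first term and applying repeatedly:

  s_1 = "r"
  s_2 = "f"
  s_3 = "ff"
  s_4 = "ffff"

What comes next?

ffffffff

Apply φ to ffff symbol by symbol: f→ff, f→ff, f→ff, f→ff; joined: ff ff ff ff.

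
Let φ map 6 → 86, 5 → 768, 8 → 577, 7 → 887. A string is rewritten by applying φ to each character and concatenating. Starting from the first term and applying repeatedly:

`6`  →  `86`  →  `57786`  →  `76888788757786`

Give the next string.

8878657757757788757757788776888788757786

φ(76888788757786) expands symbol-by-symbol to 887 86 577 577 577 887 577 577 887 768 887 887 577 86; joining the 14 pieces gives the next term.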